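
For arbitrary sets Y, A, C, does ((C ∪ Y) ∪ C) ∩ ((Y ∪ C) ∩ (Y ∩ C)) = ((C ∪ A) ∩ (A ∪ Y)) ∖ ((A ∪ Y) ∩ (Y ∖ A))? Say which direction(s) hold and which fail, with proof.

Both inclusions fail.

(⟹) This inclusion fails. Take Y = {1}, A = ∅, C = {1}; then 1 ∈ ((C ∪ Y) ∪ C) ∩ ((Y ∪ C) ∩ (Y ∩ C)) but 1 ∉ ((C ∪ A) ∩ (A ∪ Y)) ∖ ((A ∪ Y) ∩ (Y ∖ A)).

(⟸) This inclusion fails. Take Y = ∅, A = {1}, C = ∅; then 1 ∈ ((C ∪ A) ∩ (A ∪ Y)) ∖ ((A ∪ Y) ∩ (Y ∖ A)) but 1 ∉ ((C ∪ Y) ∪ C) ∩ ((Y ∪ C) ∩ (Y ∩ C)).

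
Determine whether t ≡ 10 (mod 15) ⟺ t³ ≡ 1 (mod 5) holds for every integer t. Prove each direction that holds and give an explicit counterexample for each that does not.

Neither implication holds.

(→) This fails: take t = 10. Then 10 ≡ 10 (mod 15), but 10³ = 1000 ≡ 0 (mod 5), not 1.

(←) This fails: take t = 1. Then 1³ = 1 ≡ 1 (mod 5), yet 1 ≡ 1 (mod 15), not 10.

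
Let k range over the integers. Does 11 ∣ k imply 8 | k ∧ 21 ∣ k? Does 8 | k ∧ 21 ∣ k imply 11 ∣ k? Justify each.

(⇒) This fails: take k = 11. Certainly 11 ∣ 11, but 8 ∤ 11.

(⇐) This fails: take k = 168. Both 8 ∣ 168 and 21 ∣ 168, yet 168 is not a multiple of 11 (since 168 = 15·11 + 3), so 11 ∤ 168.

(⇒) fails and (⇐) fails.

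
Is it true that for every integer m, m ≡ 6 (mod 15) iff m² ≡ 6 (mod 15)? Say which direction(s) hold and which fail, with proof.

(⟹) Suppose m ≡ 6 (mod 15). Write m = 15j + 6. Then (15j + 6)² = 225j² + 180j + 36 = 15(15j² + 12j + 2) + 6, so m² ≡ 6 (mod 15).

(⟸) This fails: take m = 9. Then 9² = 81 ≡ 6 (mod 15), yet 9 ≡ 9 (mod 15), not 6.

(⇒) holds; (⇐) fails.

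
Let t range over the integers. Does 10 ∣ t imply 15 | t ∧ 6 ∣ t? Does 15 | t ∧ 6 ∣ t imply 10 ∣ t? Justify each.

(⇒) fails; (⇐) holds.

(←) Suppose 15 ∣ t and 6 ∣ t. Any common multiple of 15 and 6 is a multiple of their lcm; here lcm(15, 6) = 15·6/gcd(15, 6) = 90/3 = 30, so 30 ∣ t. Since 10 ∣ 30, it follows that 10 ∣ t.

(→) This fails: take t = 10. Certainly 10 ∣ 10, but 15 ∤ 10.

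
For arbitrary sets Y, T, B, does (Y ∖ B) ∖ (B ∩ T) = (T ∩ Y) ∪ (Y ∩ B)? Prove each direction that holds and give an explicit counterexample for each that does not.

Both inclusions fail.

Forward inclusion. This inclusion fails. Take Y = {1}, T = ∅, B = ∅; then 1 ∈ (Y ∖ B) ∖ (B ∩ T) but 1 ∉ (T ∩ Y) ∪ (Y ∩ B).

Reverse inclusion. This inclusion fails. Take Y = {1}, T = ∅, B = {1}; then 1 ∈ (T ∩ Y) ∪ (Y ∩ B) but 1 ∉ (Y ∖ B) ∖ (B ∩ T).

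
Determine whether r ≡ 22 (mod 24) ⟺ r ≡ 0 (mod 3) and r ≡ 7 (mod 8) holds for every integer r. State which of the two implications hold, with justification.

Neither implication holds.

[⇒] This fails: r = 22 gives 22 ≡ 22 (mod 24) but 22 ≡ 1 (mod 3), so the conjunction on the right does not hold.

[⇐] This fails: r = 15 satisfies both congruences on the right (15 ≡ 0 mod 3 and 15 ≡ 7 mod 8) yet 15 ≡ 15 (mod 24), not 22.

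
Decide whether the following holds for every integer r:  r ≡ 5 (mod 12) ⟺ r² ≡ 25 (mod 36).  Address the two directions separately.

Forward direction. This fails: take r = 17. Then 17 ≡ 5 (mod 12), but 17² = 289 ≡ 1 (mod 36), not 25.

Converse. This fails: take r = 13. Then 13² = 169 ≡ 25 (mod 36), yet 13 ≡ 1 (mod 12), not 5.

(⇒) fails and (⇐) fails.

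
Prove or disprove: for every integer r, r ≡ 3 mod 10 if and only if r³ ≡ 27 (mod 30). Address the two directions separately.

(⇐) The residues r modulo 30 with r³ ≡ 27 (mod 30) are exactly {3}, and each is ≡ 3 (mod 10).

(⇒) This fails: take r = 13. Then 13 ≡ 3 (mod 10), but 13³ = 2197 ≡ 7 (mod 30), not 27.

The forward direction fails; the converse holds.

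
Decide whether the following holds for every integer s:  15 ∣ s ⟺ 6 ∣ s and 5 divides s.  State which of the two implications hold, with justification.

(⇒) fails; (⇐) holds.

(→) This fails: take s = 15. Certainly 15 ∣ 15, but 6 ∤ 15.

(←) Suppose 6 ∣ s and 5 ∣ s. Any common multiple of 6 and 5 is a multiple of their lcm; here gcd(6, 5) = 1, so lcm(6, 5) = 6·5 = 30, so 30 ∣ s. Since 15 ∣ 30, it follows that 15 ∣ s.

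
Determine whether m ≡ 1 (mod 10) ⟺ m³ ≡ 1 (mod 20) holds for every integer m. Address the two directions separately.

[⇒] This fails: take m = 11. Then 11 ≡ 1 (mod 10), but 11³ = 1331 ≡ 11 (mod 20), not 1.

[⇐] Conversely, the residues r modulo 20 with r³ ≡ 1 (mod 20) are exactly {1}, and each is ≡ 1 (mod 10).

The forward direction fails; the converse holds.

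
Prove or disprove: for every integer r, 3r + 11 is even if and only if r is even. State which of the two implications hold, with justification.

(⟹) This fails: r = 7 gives 3r + 11 = 32, which is even, but 7 is odd, not even.

(⟸) This also fails: r = 0 is even, but 3r + 11 = 11 is odd, not even.

(⇒) fails and (⇐) fails.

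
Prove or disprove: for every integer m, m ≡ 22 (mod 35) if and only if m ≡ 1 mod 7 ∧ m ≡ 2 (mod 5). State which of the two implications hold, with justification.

[⇒] Suppose m ≡ 22 (mod 35); write m = 35j + 22. Since 7 ∣ 35, reducing mod 7 gives m ≡ 22 ≡ 1 (mod 7); since 5 ∣ 35, reducing mod 5 gives m ≡ 22 ≡ 2 (mod 5).

[⇐] Conversely, if m ≡ 1 (mod 7) and m ≡ 2 (mod 5), then by the Chinese remainder theorem m ≡ 22 (mod 35). This is exactly m ≡ 22 (mod 35).

Both directions hold; the statement is true.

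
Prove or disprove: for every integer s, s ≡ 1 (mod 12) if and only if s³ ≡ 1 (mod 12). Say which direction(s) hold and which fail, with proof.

The biconditional holds.

[⇒] Suppose s ≡ 1 (mod 12). Write s = 12j + 1. Then (12j + 1)³ = 1728j³ + 432j² + 36j + 1 = 12(144j³ + 36j² + 3j) + 1, so s³ ≡ 1 (mod 12).

[⇐] Conversely, suppose s³ ≡ 1 (mod 12). The only residue r in {0, …, 11} with r³ ≡ 1 (mod 12) is r = 1, so s ≡ 1 (mod 12).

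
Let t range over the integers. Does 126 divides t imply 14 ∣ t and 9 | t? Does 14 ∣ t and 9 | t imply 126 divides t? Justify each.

Both directions hold.

[⇒] If 126 ∣ t, write t = 126q. Since 126 = 9·14, t = 14·(9q), so 14 ∣ t; and since 126 = 14·9, t = 9·(14q), so 9 ∣ t.

[⇐] Suppose 14 ∣ t and 9 ∣ t. Any common multiple of 14 and 9 is a multiple of their lcm; here gcd(14, 9) = 1, so lcm(14, 9) = 14·9 = 126, so 126 ∣ t.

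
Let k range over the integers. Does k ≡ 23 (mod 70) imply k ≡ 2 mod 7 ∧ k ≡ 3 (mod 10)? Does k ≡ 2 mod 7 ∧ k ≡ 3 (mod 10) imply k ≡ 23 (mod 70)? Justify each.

Both implications hold.

(⟹) Suppose k ≡ 23 (mod 70); write k = 70j + 23. Since 7 ∣ 70, reducing mod 7 gives k ≡ 23 ≡ 2 (mod 7); since 10 ∣ 70, reducing mod 10 gives k ≡ 23 ≡ 3 (mod 10).

(⟸) Conversely, if k ≡ 2 (mod 7) and k ≡ 3 (mod 10), then by the Chinese remainder theorem k ≡ 23 (mod 70). This is exactly k ≡ 23 (mod 70).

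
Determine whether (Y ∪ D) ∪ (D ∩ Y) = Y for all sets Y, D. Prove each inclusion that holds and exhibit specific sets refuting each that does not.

Only the reverse inclusion holds.

Forward inclusion. This inclusion fails. Take Y = ∅, D = {1}; then 1 ∈ (Y ∪ D) ∪ (D ∩ Y) but 1 ∉ Y.

Reverse inclusion. Let x ∈ Y. Then either x ∈ Y and x ∉ D; or x ∈ Y ∩ D. In each case x ∈ (Y ∪ D) ∪ (D ∩ Y), so Y ⊆ (Y ∪ D) ∪ (D ∩ Y).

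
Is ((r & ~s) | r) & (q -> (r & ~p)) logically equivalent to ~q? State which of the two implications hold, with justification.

(⇒) fails and (⇐) fails.

(→) This fails. Under q = T, s = F, p = F, r = T, the left side is true but the right side is false.

(←) This fails. Under q = F, s = F, p = F, r = F, the left side is false but the right side is true.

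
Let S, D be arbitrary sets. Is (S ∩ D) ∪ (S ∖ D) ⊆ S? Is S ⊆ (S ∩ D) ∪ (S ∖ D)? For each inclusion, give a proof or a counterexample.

Forward inclusion. Let x ∈ (S ∩ D) ∪ (S ∖ D). Then either x ∈ S and x ∉ D; or x ∈ S ∩ D. In each case x ∈ S, so (S ∩ D) ∪ (S ∖ D) ⊆ S.

Reverse inclusion. Let x ∈ S. Then either x ∈ S and x ∉ D; or x ∈ S ∩ D. In each case x ∈ (S ∩ D) ∪ (S ∖ D), so S ⊆ (S ∩ D) ∪ (S ∖ D).

Both inclusions hold.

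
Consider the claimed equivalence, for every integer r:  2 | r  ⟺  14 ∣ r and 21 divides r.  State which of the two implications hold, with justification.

(⇒) This fails: take r = 2. Certainly 2 ∣ 2, but 14 ∤ 2.

(⇐) Suppose 14 ∣ r and 21 ∣ r. Any common multiple of 14 and 21 is a multiple of their lcm; here lcm(14, 21) = 14·21/gcd(14, 21) = 294/7 = 42, so 42 ∣ r. Since 2 ∣ 42, it follows that 2 ∣ r.

Only the reverse direction holds.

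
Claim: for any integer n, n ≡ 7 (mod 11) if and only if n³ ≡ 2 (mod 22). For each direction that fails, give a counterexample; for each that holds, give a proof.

(⟹) This fails: take n = 7. Then 7 ≡ 7 (mod 11), but 7³ = 343 ≡ 13 (mod 22), not 2.

(⟸) Conversely, the residues r modulo 22 with r³ ≡ 2 (mod 22) are exactly {18}, and each is ≡ 7 (mod 11).

(⇒) fails; (⇐) holds.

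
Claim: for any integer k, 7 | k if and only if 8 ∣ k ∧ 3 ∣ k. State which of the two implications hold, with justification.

[⇒] This fails: take k = 7. Certainly 7 ∣ 7, but 8 ∤ 7.

[⇐] This fails: take k = 24. Both 8 ∣ 24 and 3 ∣ 24, yet 24 is not a multiple of 7 (since 24 = 3·7 + 3), so 7 ∤ 24.

Both directions fail.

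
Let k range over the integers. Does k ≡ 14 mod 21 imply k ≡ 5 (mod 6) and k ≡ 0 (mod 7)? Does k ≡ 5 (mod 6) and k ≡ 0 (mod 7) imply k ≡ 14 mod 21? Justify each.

(⟹) This fails: k = 14 gives 14 ≡ 14 (mod 21) but 14 ≡ 2 (mod 6), so the conjunction on the right does not hold.

(⟸) Conversely, if k ≡ 5 (mod 6) and k ≡ 0 (mod 7), then by the Chinese remainder theorem k ≡ 35 (mod 42). Since 35 ≡ 14 (mod 21) and 21 ∣ 42, we get k ≡ 14 (mod 21).

Not equivalent: only (⇐) holds.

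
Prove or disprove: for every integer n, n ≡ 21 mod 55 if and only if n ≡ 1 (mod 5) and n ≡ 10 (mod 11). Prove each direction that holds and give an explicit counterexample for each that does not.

Both directions hold.

(→) Suppose n ≡ 21 (mod 55); write n = 55j + 21. Since 5 ∣ 55, reducing mod 5 gives n ≡ 21 ≡ 1 (mod 5); since 11 ∣ 55, reducing mod 11 gives n ≡ 21 ≡ 10 (mod 11).

(←) Conversely, if n ≡ 1 (mod 5) and n ≡ 10 (mod 11), then by the Chinese remainder theorem n ≡ 21 (mod 55). This is exactly n ≡ 21 (mod 55).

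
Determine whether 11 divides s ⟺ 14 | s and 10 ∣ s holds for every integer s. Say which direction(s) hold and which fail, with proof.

(→) This fails: take s = 11. Certainly 11 ∣ 11, but 14 ∤ 11.

(←) This fails: take s = 70. Both 14 ∣ 70 and 10 ∣ 70, yet 70 is not a multiple of 11 (since 70 = 6·11 + 4), so 11 ∤ 70.

Neither implication holds.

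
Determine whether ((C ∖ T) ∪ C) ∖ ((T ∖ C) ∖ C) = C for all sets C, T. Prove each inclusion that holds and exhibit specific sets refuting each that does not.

Both inclusions hold.

Forward inclusion. Let x ∈ ((C ∖ T) ∪ C) ∖ ((T ∖ C) ∖ C). Then either x ∈ C and x ∉ T; or x ∈ C ∩ T. In each case x ∈ C, so ((C ∖ T) ∪ C) ∖ ((T ∖ C) ∖ C) ⊆ C.

Reverse inclusion. Let x ∈ C. Then either x ∈ C and x ∉ T; or x ∈ C ∩ T. In each case x ∈ ((C ∖ T) ∪ C) ∖ ((T ∖ C) ∖ C), so C ⊆ ((C ∖ T) ∪ C) ∖ ((T ∖ C) ∖ C).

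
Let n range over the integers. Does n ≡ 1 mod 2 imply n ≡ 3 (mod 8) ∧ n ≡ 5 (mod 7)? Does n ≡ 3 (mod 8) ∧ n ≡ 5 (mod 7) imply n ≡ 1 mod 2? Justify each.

Only the reverse direction holds.

(→) This fails: n = 1 gives 1 ≡ 1 (mod 2) but 1 ≡ 1 (mod 8), so the conjunction on the right does not hold.

(←) Conversely, if n ≡ 3 (mod 8) and n ≡ 5 (mod 7), then by the Chinese remainder theorem n ≡ 19 (mod 56). Since 19 ≡ 1 (mod 2) and 2 ∣ 56, we get n ≡ 1 (mod 2).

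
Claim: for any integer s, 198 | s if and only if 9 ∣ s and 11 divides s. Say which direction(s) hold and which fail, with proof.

The forward direction holds; the converse fails.

(⟹) If 198 ∣ s, write s = 198q. Since 198 = 22·9, s = 9·(22q), so 9 ∣ s; and since 198 = 18·11, s = 11·(18q), so 11 ∣ s.

(⟸) This fails: take s = 99. Both 9 ∣ 99 and 11 ∣ 99, yet 99 is not a multiple of 198 (since 99 = 0·198 + 99), so 198 ∤ 99.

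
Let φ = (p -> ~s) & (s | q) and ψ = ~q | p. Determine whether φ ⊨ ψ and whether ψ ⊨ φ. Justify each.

(⇒) This fails. Under p = F, s = F, q = T, the left side is true but the right side is false.

(⇐) This fails. Under p = F, s = F, q = F, the left side is false but the right side is true.

(⇒) fails and (⇐) fails.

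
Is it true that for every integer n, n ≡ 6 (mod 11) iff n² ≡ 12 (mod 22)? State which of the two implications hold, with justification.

Neither direction holds.

(⟹) This fails: take n = 6. Then 6 ≡ 6 (mod 11), but 6² = 36 ≡ 14 (mod 22), not 12.

(⟸) This fails: take n = 10. Then 10² = 100 ≡ 12 (mod 22), yet 10 ≡ 10 (mod 11), not 6.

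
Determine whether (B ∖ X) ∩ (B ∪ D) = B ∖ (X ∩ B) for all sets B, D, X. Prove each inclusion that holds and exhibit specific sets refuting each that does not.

(⟸) Let x ∈ B ∖ (X ∩ B). Then either x ∈ B and x ∉ D, X; or x ∈ B ∩ D and x ∉ X. In each case x ∈ (B ∖ X) ∩ (B ∪ D), so B ∖ (X ∩ B) ⊆ (B ∖ X) ∩ (B ∪ D).

(⟹) Let x ∈ (B ∖ X) ∩ (B ∪ D). Then either x ∈ B and x ∉ D, X; or x ∈ B ∩ D and x ∉ X. In each case x ∈ B ∖ (X ∩ B), so (B ∖ X) ∩ (B ∪ D) ⊆ B ∖ (X ∩ B).

The two sets are equal.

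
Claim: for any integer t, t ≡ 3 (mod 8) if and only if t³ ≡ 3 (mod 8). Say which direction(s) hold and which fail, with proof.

Both implications hold.

(⟹) Suppose t ≡ 3 (mod 8). Write t = 8j + 3. Then (8j + 3)³ = 512j³ + 576j² + 216j + 27 = 8(64j³ + 72j² + 27j + 3) + 3, so t³ ≡ 3 (mod 8).

(⟸) Conversely, suppose t³ ≡ 3 (mod 8). The only residue r in {0, …, 7} with r³ ≡ 3 (mod 8) is r = 3, so t ≡ 3 (mod 8).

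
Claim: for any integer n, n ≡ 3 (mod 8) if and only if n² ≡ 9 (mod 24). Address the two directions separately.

Forward direction. This fails: take n = 11. Then 11 ≡ 3 (mod 8), but 11² = 121 ≡ 1 (mod 24), not 9.

Converse. This fails: take n = 9. Then 9² = 81 ≡ 9 (mod 24), yet 9 ≡ 1 (mod 8), not 3.

Neither implication holds.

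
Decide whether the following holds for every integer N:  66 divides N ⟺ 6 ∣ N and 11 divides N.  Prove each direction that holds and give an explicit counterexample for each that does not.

Both implications hold.

(←) Suppose 6 ∣ N and 11 ∣ N. Any common multiple of 6 and 11 is a multiple of their lcm; here gcd(6, 11) = 1, so lcm(6, 11) = 6·11 = 66, so 66 ∣ N.

(→) If 66 ∣ N, write N = 66q. Since 66 = 11·6, N = 6·(11q), so 6 ∣ N; and since 66 = 6·11, N = 11·(6q), so 11 ∣ N.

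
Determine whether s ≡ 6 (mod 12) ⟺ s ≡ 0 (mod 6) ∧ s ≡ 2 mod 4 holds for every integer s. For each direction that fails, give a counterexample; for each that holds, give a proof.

Both directions hold.

[⇒] Suppose s ≡ 6 (mod 12); write s = 12j + 6. Since 6 ∣ 12, reducing mod 6 gives s ≡ 6 ≡ 0 (mod 6); since 4 ∣ 12, reducing mod 4 gives s ≡ 6 ≡ 2 (mod 4).

[⇐] Conversely, if s ≡ 0 (mod 6) and s ≡ 2 (mod 4), then by the Chinese remainder theorem s ≡ 6 (mod 12). This is exactly s ≡ 6 (mod 12).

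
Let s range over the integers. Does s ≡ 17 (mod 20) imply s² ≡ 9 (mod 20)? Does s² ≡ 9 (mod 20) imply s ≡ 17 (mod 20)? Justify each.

The forward direction holds; the converse fails.

(⟸) This fails: take s = 3. Then 3² = 9 ≡ 9 (mod 20), yet 3 ≡ 3 (mod 20), not 17.

(⟹) Suppose s ≡ 17 (mod 20). Write s = 20j + 17. Then (20j + 17)² = 400j² + 680j + 289 = 20(20j² + 34j + 14) + 9, so s² ≡ 9 (mod 20).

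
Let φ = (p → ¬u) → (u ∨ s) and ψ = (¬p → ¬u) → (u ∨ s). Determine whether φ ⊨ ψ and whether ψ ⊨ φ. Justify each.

Both implications hold.

Forward direction. Assume the antecedent. If s is true, (¬p → ¬u) → (u ∨ s) reduces to true regardless of the other variables. If s is false, the antecedent forces (s = F, u = T, p = F) or (s = F, u = T, p = T), and (¬p → ¬u) → (u ∨ s) holds there. Either way (¬p → ¬u) → (u ∨ s) holds.

Converse. Assume the antecedent. If s is true, (p → ¬u) → (u ∨ s) reduces to true regardless of the other variables. If s is false, the antecedent forces (s = F, u = T, p = F) or (s = F, u = T, p = T), and (p → ¬u) → (u ∨ s) holds there. Either way (p → ¬u) → (u ∨ s) holds.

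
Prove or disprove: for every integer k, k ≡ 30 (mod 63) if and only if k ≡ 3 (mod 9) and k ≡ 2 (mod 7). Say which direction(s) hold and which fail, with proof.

Both directions hold; the statement is true.

[⇒] Suppose k ≡ 30 (mod 63); write k = 63j + 30. Since 9 ∣ 63, reducing mod 9 gives k ≡ 30 ≡ 3 (mod 9); since 7 ∣ 63, reducing mod 7 gives k ≡ 30 ≡ 2 (mod 7).

[⇐] Conversely, if k ≡ 3 (mod 9) and k ≡ 2 (mod 7), then by the Chinese remainder theorem k ≡ 30 (mod 63). This is exactly k ≡ 30 (mod 63).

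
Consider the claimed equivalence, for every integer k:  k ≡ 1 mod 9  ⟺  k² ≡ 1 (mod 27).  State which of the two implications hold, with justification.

(⟹) This fails: take k = 10. Then 10 ≡ 1 (mod 9), but 10² = 100 ≡ 19 (mod 27), not 1.

(⟸) This fails: take k = 26. Then 26² = 676 ≡ 1 (mod 27), yet 26 ≡ 8 (mod 9), not 1.

Neither direction holds.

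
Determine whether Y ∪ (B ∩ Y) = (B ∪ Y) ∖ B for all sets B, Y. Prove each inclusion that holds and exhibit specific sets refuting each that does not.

(⊆) This inclusion fails. Take B = {1}, Y = {1}; then 1 ∈ Y ∪ (B ∩ Y) but 1 ∉ (B ∪ Y) ∖ B.

(⊇) Let x ∈ (B ∪ Y) ∖ B. Then x ∈ Y and x ∉ B, from which x ∈ Y ∪ (B ∩ Y).

(⊆) fails; (⊇) holds.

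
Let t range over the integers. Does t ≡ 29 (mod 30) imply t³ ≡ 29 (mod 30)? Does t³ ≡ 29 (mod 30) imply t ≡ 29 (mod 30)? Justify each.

Equivalent; both directions hold.

(⇒) Suppose t ≡ 29 (mod 30). Write t = 30j + 29. Then (30j + 29)³ = 27000j³ + 78300j² + 75690j + 24389 = 30(900j³ + 2610j² + 2523j + 812) + 29, so t³ ≡ 29 (mod 30).

(⇐) Conversely, suppose t³ ≡ 29 (mod 30). The only residue r in {0, …, 29} with r³ ≡ 29 (mod 30) is r = 29, so t ≡ 29 (mod 30).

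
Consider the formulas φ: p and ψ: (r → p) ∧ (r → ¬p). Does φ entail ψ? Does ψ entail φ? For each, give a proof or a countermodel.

[⇒] This fails. Under r = T, p = T, the left side is true but the right side is false.

[⇐] This fails. Under r = F, p = F, the left side is false but the right side is true.

Neither implication holds.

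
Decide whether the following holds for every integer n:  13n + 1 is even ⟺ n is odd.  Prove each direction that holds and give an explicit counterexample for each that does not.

(⟹) Suppose 13n + 1 is even. Since 13 is odd, 13n and n have the same parity, so 13n + 1 ≡ n + 1 (mod 2). As 1 is odd, 13n + 1 is even exactly when n is odd. Thus n is odd.

(⟸) Conversely, suppose n is odd; write n = 2j + 1. Then 13n + 1 = 13·(2j + 1) + 1 = 2·13j + 14, which is even.

Equivalent; both directions hold.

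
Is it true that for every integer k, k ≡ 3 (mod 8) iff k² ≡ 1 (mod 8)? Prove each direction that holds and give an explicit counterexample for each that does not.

Only the forward direction holds.

(←) This fails: take k = 1. Then 1² = 1 ≡ 1 (mod 8), yet 1 ≡ 1 (mod 8), not 3.

(→) Suppose k ≡ 3 (mod 8). Write k = 8j + 3. Then (8j + 3)² = 64j² + 48j + 9 = 8(8j² + 6j + 1) + 1, so k² ≡ 1 (mod 8).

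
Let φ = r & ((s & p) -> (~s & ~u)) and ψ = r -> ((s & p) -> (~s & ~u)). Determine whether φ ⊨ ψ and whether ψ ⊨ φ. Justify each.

(⇒) holds; (⇐) fails.

(→) Assume the antecedent. If s is true, the antecedent forces (s = T, u = F, p = F, r = T) or (s = T, u = T, p = F, r = T), and r -> ((s & p) -> (~s & ~u)) holds there. If s is false, r -> ((s & p) -> (~s & ~u)) reduces to true regardless of the other variables. Either way r -> ((s & p) -> (~s & ~u)) holds.

(←) This fails. Under s = F, u = F, p = F, r = F, the left side is false but the right side is true.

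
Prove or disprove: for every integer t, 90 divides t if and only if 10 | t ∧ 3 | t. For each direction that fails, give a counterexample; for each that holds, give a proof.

Only the forward implication holds.

[⇒] If 90 ∣ t, write t = 90q. Since 90 = 9·10, t = 10·(9q), so 10 ∣ t; and since 90 = 30·3, t = 3·(30q), so 3 ∣ t.

[⇐] This fails: take t = 30. Both 10 ∣ 30 and 3 ∣ 30, yet 30 is not a multiple of 90 (since 30 = 0·90 + 30), so 90 ∤ 30.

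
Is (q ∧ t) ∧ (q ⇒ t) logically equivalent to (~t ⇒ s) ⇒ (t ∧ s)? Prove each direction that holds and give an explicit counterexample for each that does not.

(⇒) fails and (⇐) fails.

(⟹) This fails. Under s = F, q = T, t = T, the left side is true but the right side is false.

(⟸) This fails. Under s = F, q = F, t = F, the left side is false but the right side is true.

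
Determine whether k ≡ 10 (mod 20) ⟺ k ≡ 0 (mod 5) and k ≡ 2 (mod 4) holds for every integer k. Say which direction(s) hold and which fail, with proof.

Both implications hold.

(⇐) If k ≡ 0 (mod 5) and k ≡ 2 (mod 4), then by the Chinese remainder theorem k ≡ 10 (mod 20). This is exactly k ≡ 10 (mod 20).

(⇒) Suppose k ≡ 10 (mod 20); write k = 20j + 10. Since 5 ∣ 20, reducing mod 5 gives k ≡ 10 ≡ 0 (mod 5); since 4 ∣ 20, reducing mod 4 gives k ≡ 10 ≡ 2 (mod 4).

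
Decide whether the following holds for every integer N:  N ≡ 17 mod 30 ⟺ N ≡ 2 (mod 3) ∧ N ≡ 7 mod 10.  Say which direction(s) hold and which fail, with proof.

(→) Suppose N ≡ 17 (mod 30); write N = 30j + 17. Since 3 ∣ 30, reducing mod 3 gives N ≡ 17 ≡ 2 (mod 3); since 10 ∣ 30, reducing mod 10 gives N ≡ 17 ≡ 7 (mod 10).

(←) Conversely, if N ≡ 2 (mod 3) and N ≡ 7 (mod 10), then by the Chinese remainder theorem N ≡ 17 (mod 30). This is exactly N ≡ 17 (mod 30).

Both implications hold.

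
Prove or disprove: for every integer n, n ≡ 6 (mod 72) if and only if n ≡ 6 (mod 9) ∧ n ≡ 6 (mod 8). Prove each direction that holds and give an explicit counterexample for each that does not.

Equivalent; both directions hold.

Forward direction. Suppose n ≡ 6 (mod 72); write n = 72j + 6. Since 9 ∣ 72, reducing mod 9 gives n ≡ 6 (mod 9); since 8 ∣ 72, reducing mod 8 gives n ≡ 6 (mod 8).

Converse. If n ≡ 6 (mod 9) and n ≡ 6 (mod 8), then by the Chinese remainder theorem n ≡ 6 (mod 72). This is exactly n ≡ 6 (mod 72).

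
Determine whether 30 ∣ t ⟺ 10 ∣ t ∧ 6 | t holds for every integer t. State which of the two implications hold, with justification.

(⟹) If 30 ∣ t, write t = 30q. Since 30 = 3·10, t = 10·(3q), so 10 ∣ t; and since 30 = 5·6, t = 6·(5q), so 6 ∣ t.

(⟸) Suppose 10 ∣ t and 6 ∣ t. Any common multiple of 10 and 6 is a multiple of their lcm; here lcm(10, 6) = 10·6/gcd(10, 6) = 60/2 = 30, so 30 ∣ t.

Both directions hold; the statement is true.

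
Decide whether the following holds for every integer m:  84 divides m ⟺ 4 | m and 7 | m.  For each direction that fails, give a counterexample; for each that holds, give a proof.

The forward direction holds; the converse fails.

[⇐] This fails: take m = 28. Both 4 ∣ 28 and 7 ∣ 28, yet 28 is not a multiple of 84 (since 28 = 0·84 + 28), so 84 ∤ 28.

[⇒] If 84 ∣ m, write m = 84q. Since 84 = 21·4, m = 4·(21q), so 4 ∣ m; and since 84 = 12·7, m = 7·(12q), so 7 ∣ m.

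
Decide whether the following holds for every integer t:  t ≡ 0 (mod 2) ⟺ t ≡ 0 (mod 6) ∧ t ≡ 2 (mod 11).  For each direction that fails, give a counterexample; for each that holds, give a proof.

(→) This fails: t = 0 gives 0 ≡ 0 (mod 2) but 0 ≡ 0 (mod 11), so the conjunction on the right does not hold.

(←) Conversely, if t ≡ 0 (mod 6) and t ≡ 2 (mod 11), then by the Chinese remainder theorem t ≡ 24 (mod 66). Since 24 ≡ 0 (mod 2) and 2 ∣ 66, we get t ≡ 0 (mod 2).

(⇒) fails; (⇐) holds.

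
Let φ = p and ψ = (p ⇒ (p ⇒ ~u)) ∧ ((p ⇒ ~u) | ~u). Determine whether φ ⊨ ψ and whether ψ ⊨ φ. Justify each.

Neither direction holds.

Forward direction. This fails. Under u = T, p = T, the left side is true but the right side is false.

Converse. This fails. Under u = F, p = F, the left side is false but the right side is true.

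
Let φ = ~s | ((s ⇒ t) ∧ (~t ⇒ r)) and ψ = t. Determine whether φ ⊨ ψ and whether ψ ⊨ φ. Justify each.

Forward direction. This fails. Under r = F, t = F, s = F, the left side is true but the right side is false.

Converse. Assume the antecedent. If r is true, the antecedent forces (r = T, t = T, s = F) or (r = T, t = T, s = T), and ~s | ((s ⇒ t) ∧ (~t ⇒ r)) holds there. If r is false, the antecedent forces (r = F, t = T, s = F) or (r = F, t = T, s = T), and ~s | ((s ⇒ t) ∧ (~t ⇒ r)) holds there. Either way ~s | ((s ⇒ t) ∧ (~t ⇒ r)) holds.

Not equivalent: only (⇐) holds.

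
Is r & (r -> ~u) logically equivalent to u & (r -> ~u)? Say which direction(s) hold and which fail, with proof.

Forward direction. This fails. Under u = F, r = T, the left side is true but the right side is false.

Converse. This fails. Under u = T, r = F, the left side is false but the right side is true.

Both directions fail.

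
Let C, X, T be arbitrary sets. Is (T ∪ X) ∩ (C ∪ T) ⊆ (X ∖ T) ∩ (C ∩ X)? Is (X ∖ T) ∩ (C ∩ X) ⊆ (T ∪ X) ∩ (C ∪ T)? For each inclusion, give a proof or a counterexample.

(⊆) This inclusion fails. Take C = ∅, X = ∅, T = {1}; then 1 ∈ (T ∪ X) ∩ (C ∪ T) but 1 ∉ (X ∖ T) ∩ (C ∩ X).

(⊇) Let x ∈ (X ∖ T) ∩ (C ∩ X). Then x ∈ C ∩ X and x ∉ T, from which x ∈ (T ∪ X) ∩ (C ∪ T).

(⊆) fails; (⊇) holds.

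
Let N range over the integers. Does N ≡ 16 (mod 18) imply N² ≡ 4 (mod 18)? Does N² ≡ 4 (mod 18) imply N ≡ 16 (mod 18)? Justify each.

(⟹) Suppose N ≡ 16 (mod 18). Write N = 18j + 16. Then (18j + 16)² = 324j² + 576j + 256 = 18(18j² + 32j + 14) + 4, so N² ≡ 4 (mod 18).

(⟸) This fails: take N = 2. Then 2² = 4 ≡ 4 (mod 18), yet 2 ≡ 2 (mod 18), not 16.

Only the forward implication holds.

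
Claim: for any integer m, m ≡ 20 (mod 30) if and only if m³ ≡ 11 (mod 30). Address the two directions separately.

Neither direction holds.

(⟹) This fails: take m = 20. Then 20 ≡ 20 (mod 30), but 20³ = 8000 ≡ 20 (mod 30), not 11.

(⟸) This fails: take m = 11. Then 11³ = 1331 ≡ 11 (mod 30), yet 11 ≡ 11 (mod 30), not 20.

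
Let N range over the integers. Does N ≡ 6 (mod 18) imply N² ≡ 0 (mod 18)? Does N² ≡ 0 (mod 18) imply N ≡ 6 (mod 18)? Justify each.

[⇒] Suppose N ≡ 6 (mod 18). Write N = 18j + 6. Then (18j + 6)² = 324j² + 216j + 36 = 18(18j² + 12j + 2) + 0, so N² ≡ 0 (mod 18).

[⇐] This fails: take N = 0. Then 0² = 0 ≡ 0 (mod 18), yet 0 ≡ 0 (mod 18), not 6.

Only the forward direction holds.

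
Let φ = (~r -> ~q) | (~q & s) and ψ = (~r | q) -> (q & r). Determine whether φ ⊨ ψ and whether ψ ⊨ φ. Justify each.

(⇒) fails; (⇐) holds.

Forward direction. This fails. Under q = F, r = F, s = F, the left side is true but the right side is false.

Converse. Assume the antecedent. If q is true, the antecedent forces (q = T, r = T, s = F) or (q = T, r = T, s = T), and (~r -> ~q) | (~q & s) holds there. If q is false, (~r -> ~q) | (~q & s) reduces to true regardless of the other variables. Either way (~r -> ~q) | (~q & s) holds.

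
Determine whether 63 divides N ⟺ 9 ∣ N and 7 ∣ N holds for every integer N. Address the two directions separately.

Both implications hold.

(⇒) If 63 ∣ N, write N = 63q. Since 63 = 7·9, N = 9·(7q), so 9 ∣ N; and since 63 = 9·7, N = 7·(9q), so 7 ∣ N.

(⇐) Suppose 9 ∣ N and 7 ∣ N. Any common multiple of 9 and 7 is a multiple of their lcm; here gcd(9, 7) = 1, so lcm(9, 7) = 9·7 = 63, so 63 ∣ N.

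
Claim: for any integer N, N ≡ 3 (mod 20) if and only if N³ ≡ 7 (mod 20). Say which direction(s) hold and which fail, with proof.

(⇒) Suppose N ≡ 3 (mod 20). Write N = 20j + 3. Then (20j + 3)³ = 8000j³ + 3600j² + 540j + 27 = 20(400j³ + 180j² + 27j + 1) + 7, so N³ ≡ 7 (mod 20).

(⇐) Conversely, suppose N³ ≡ 7 (mod 20). The only residue r in {0, …, 19} with r³ ≡ 7 (mod 20) is r = 3, so N ≡ 3 (mod 20).

Both directions hold; the statement is true.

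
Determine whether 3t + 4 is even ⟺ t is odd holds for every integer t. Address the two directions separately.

Forward direction. This fails: t = 6 gives 3t + 4 = 22, which is even, but 6 is even, not odd.

Converse. This also fails: t = 7 is odd, but 3t + 4 = 25 is odd, not even.

Neither implication holds.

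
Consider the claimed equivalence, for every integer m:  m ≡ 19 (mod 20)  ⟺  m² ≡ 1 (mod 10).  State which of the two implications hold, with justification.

Only the forward implication holds.

(⇐) This fails: take m = 1. Then 1² = 1 ≡ 1 (mod 10), yet 1 ≡ 1 (mod 20), not 19.

(⇒) Suppose m ≡ 19 (mod 20). Then m² ≡ 19² = 361 (mod 20), and since 10 ∣ 20, also m² ≡ 1 (mod 10).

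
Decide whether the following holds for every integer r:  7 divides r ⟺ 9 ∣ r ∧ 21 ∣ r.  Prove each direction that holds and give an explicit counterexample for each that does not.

(⇒) This fails: take r = 7. Certainly 7 ∣ 7, but 9 ∤ 7.

(⇐) Suppose 9 ∣ r and 21 ∣ r. Any common multiple of 9 and 21 is a multiple of their lcm; here lcm(9, 21) = 9·21/gcd(9, 21) = 189/3 = 63, so 63 ∣ r. Since 7 ∣ 63, it follows that 7 ∣ r.

(⇒) fails; (⇐) holds.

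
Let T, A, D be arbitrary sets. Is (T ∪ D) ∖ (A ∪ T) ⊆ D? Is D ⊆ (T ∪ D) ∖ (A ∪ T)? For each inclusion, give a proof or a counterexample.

Only the forward inclusion holds.

Forward inclusion. Let x ∈ (T ∪ D) ∖ (A ∪ T). Then x ∈ D and x ∉ T, A, from which x ∈ D.

Reverse inclusion. This inclusion fails. Take T = {1}, A = ∅, D = {1}; then 1 ∈ D but 1 ∉ (T ∪ D) ∖ (A ∪ T).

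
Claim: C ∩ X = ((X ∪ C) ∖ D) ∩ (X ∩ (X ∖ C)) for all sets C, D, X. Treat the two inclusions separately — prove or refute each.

(⊆) This inclusion fails. Take C = {1}, D = ∅, X = {1}; then 1 ∈ C ∩ X but 1 ∉ ((X ∪ C) ∖ D) ∩ (X ∩ (X ∖ C)).

(⊇) This inclusion fails. Take C = ∅, D = ∅, X = {1}; then 1 ∈ ((X ∪ C) ∖ D) ∩ (X ∩ (X ∖ C)) but 1 ∉ C ∩ X.

(⊆) fails and (⊇) fails.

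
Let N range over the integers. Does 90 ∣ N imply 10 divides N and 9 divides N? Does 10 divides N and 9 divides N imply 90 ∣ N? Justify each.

(⇒) If 90 ∣ N, write N = 90q. Since 90 = 9·10, N = 10·(9q), so 10 ∣ N; and since 90 = 10·9, N = 9·(10q), so 9 ∣ N.

(⇐) Suppose 10 ∣ N and 9 ∣ N. Any common multiple of 10 and 9 is a multiple of their lcm; here gcd(10, 9) = 1, so lcm(10, 9) = 10·9 = 90, so 90 ∣ N.

Both directions hold.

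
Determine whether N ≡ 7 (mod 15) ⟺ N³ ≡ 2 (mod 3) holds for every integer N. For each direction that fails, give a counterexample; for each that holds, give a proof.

(⇒) This fails: take N = 7. Then 7 ≡ 7 (mod 15), but 7³ = 343 ≡ 1 (mod 3), not 2.

(⇐) This fails: take N = 2. Then 2³ = 8 ≡ 2 (mod 3), yet 2 ≡ 2 (mod 15), not 7.

Both directions fail.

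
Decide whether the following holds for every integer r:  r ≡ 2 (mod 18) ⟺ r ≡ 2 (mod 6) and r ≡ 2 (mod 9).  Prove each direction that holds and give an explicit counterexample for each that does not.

Both directions hold; the statement is true.

(→) Suppose r ≡ 2 (mod 18); write r = 18j + 2. Since 6 ∣ 18, reducing mod 6 gives r ≡ 2 (mod 6); since 9 ∣ 18, reducing mod 9 gives r ≡ 2 (mod 9).

(←) Conversely, if r ≡ 2 (mod 6) and r ≡ 2 (mod 9), then by the Chinese remainder theorem r ≡ 2 (mod 18). This is exactly r ≡ 2 (mod 18).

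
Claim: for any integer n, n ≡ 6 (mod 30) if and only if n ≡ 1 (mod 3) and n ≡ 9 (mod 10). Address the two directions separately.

(⇒) This fails: n = 6 gives 6 ≡ 6 (mod 30) but 6 ≡ 0 (mod 3), so the conjunction on the right does not hold.

(⇐) This fails: n = 19 satisfies both congruences on the right (19 ≡ 1 mod 3 and 19 ≡ 9 mod 10) yet 19 ≡ 19 (mod 30), not 6.

Neither implication holds.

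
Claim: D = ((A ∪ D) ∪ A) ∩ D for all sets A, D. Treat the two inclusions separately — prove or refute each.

(⊆) Let x ∈ D. Then either x ∈ D and x ∉ A; or x ∈ A ∩ D. In each case x ∈ ((A ∪ D) ∪ A) ∩ D, so D ⊆ ((A ∪ D) ∪ A) ∩ D.

(⊇) Let x ∈ ((A ∪ D) ∪ A) ∩ D. Then either x ∈ D and x ∉ A; or x ∈ A ∩ D. In each case x ∈ D, so ((A ∪ D) ∪ A) ∩ D ⊆ D.

Both inclusions hold; the sets are equal.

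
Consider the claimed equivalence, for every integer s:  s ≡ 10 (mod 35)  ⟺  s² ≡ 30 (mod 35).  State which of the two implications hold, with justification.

(⟹) Suppose s ≡ 10 (mod 35). Write s = 35j + 10. Then (35j + 10)² = 1225j² + 700j + 100 = 35(35j² + 20j + 2) + 30, so s² ≡ 30 (mod 35).

(⟸) This fails: take s = 25. Then 25² = 625 ≡ 30 (mod 35), yet 25 ≡ 25 (mod 35), not 10.

(⇒) holds; (⇐) fails.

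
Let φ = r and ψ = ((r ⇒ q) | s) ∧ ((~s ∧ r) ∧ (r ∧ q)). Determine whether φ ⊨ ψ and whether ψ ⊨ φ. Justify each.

[⇒] This fails. Under q = F, r = T, s = F, the left side is true but the right side is false.

[⇐] Assume the antecedent. If q is true, the antecedent forces (q = T, r = T, s = F), and r holds there. If q is false, the antecedent cannot hold. Either way r holds.

(⇒) fails; (⇐) holds.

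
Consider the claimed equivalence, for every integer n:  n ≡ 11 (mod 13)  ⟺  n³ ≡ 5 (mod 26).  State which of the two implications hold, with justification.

Neither implication holds.

(⟹) This fails: take n = 24. Then 24 ≡ 11 (mod 13), but 24³ = 13824 ≡ 18 (mod 26), not 5.

(⟸) This fails: take n = 7. Then 7³ = 343 ≡ 5 (mod 26), yet 7 ≡ 7 (mod 13), not 11.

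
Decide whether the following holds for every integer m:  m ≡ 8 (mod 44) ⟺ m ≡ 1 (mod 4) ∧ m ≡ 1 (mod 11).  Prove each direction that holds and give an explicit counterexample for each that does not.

(⇒) This fails: m = 8 gives 8 ≡ 8 (mod 44) but 8 ≡ 0 (mod 4), so the conjunction on the right does not hold.

(⇐) This fails: m = 1 satisfies both congruences on the right (1 ≡ 1 mod 4 and 1 ≡ 1 mod 11) yet 1 ≡ 1 (mod 44), not 8.

Neither implication holds.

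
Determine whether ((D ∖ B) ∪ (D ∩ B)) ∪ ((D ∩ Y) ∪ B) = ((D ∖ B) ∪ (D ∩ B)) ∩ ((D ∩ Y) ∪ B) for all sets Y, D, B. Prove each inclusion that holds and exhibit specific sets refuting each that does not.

(⊆) This inclusion fails. Take Y = ∅, D = {1}, B = ∅; then 1 ∈ ((D ∖ B) ∪ (D ∩ B)) ∪ ((D ∩ Y) ∪ B) but 1 ∉ ((D ∖ B) ∪ (D ∩ B)) ∩ ((D ∩ Y) ∪ B).

(⊇) Let x ∈ ((D ∖ B) ∪ (D ∩ B)) ∩ ((D ∩ Y) ∪ B). Then either x ∈ Y ∩ D and x ∉ B; or x ∈ D ∩ B and x ∉ Y; or x ∈ Y ∩ D ∩ B. In each case x ∈ ((D ∖ B) ∪ (D ∩ B)) ∪ ((D ∩ Y) ∪ B), so ((D ∖ B) ∪ (D ∩ B)) ∩ ((D ∩ Y) ∪ B) ⊆ ((D ∖ B) ∪ (D ∩ B)) ∪ ((D ∩ Y) ∪ B).

The sets are not equal: only the reverse inclusion holds.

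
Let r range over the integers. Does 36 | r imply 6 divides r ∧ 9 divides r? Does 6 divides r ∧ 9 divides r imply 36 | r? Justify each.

Not equivalent: only (⇒) holds.

(⟸) This fails: take r = 18. Both 6 ∣ 18 and 9 ∣ 18, yet 18 is not a multiple of 36 (since 18 = 0·36 + 18), so 36 ∤ 18.

(⟹) If 36 ∣ r, write r = 36q. Since 36 = 6·6, r = 6·(6q), so 6 ∣ r; and since 36 = 4·9, r = 9·(4q), so 9 ∣ r.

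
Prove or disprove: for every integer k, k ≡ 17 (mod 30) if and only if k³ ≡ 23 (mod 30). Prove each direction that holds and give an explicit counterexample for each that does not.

(←) Suppose k³ ≡ 23 (mod 30). The only residue r in {0, …, 29} with r³ ≡ 23 (mod 30) is r = 17, so k ≡ 17 (mod 30).

(→) Suppose k ≡ 17 (mod 30). Write k = 30j + 17. Then (30j + 17)³ = 27000j³ + 45900j² + 26010j + 4913 = 30(900j³ + 1530j² + 867j + 163) + 23, so k³ ≡ 23 (mod 30).

Equivalent; both directions hold.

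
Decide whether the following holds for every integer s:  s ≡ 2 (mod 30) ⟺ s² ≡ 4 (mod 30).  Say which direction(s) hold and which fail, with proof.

Forward direction. Suppose s ≡ 2 (mod 30). Write s = 30j + 2. Then (30j + 2)² = 900j² + 120j + 4 = 30(30j² + 4j) + 4, so s² ≡ 4 (mod 30).

Converse. This fails: take s = 8. Then 8² = 64 ≡ 4 (mod 30), yet 8 ≡ 8 (mod 30), not 2.

(⇒) holds; (⇐) fails.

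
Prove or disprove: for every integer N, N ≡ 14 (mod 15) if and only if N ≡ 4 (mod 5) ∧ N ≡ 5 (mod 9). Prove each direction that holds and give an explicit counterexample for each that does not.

(⟸) If N ≡ 4 (mod 5) and N ≡ 5 (mod 9), then by the Chinese remainder theorem N ≡ 14 (mod 45). Since 14 ≡ 14 (mod 15) and 15 ∣ 45, we get N ≡ 14 (mod 15).

(⟹) This fails: N = 44 gives 44 ≡ 14 (mod 15) but 44 ≡ 8 (mod 9), so the conjunction on the right does not hold.

Only the reverse direction holds.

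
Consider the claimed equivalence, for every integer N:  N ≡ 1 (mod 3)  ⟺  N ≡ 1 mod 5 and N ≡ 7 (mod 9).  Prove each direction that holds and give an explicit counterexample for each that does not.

(←) If N ≡ 1 (mod 5) and N ≡ 7 (mod 9), then by the Chinese remainder theorem N ≡ 16 (mod 45). Since 16 ≡ 1 (mod 3) and 3 ∣ 45, we get N ≡ 1 (mod 3).

(→) This fails: N = 1 gives 1 ≡ 1 (mod 3) but 1 ≡ 1 (mod 9), so the conjunction on the right does not hold.

(⇒) fails; (⇐) holds.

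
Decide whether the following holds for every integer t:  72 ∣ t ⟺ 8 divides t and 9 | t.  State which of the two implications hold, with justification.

Forward direction. If 72 ∣ t, write t = 72q. Since 72 = 9·8, t = 8·(9q), so 8 ∣ t; and since 72 = 8·9, t = 9·(8q), so 9 ∣ t.

Converse. Suppose 8 ∣ t and 9 ∣ t. Any common multiple of 8 and 9 is a multiple of their lcm; here gcd(8, 9) = 1, so lcm(8, 9) = 8·9 = 72, so 72 ∣ t.

Both directions hold.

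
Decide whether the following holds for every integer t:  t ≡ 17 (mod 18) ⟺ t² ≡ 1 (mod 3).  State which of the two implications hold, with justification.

(→) Suppose t ≡ 17 (mod 18). Then t² ≡ 17² = 289 (mod 18), and since 3 ∣ 18, also t² ≡ 1 (mod 3).

(←) This fails: take t = 1. Then 1² = 1 ≡ 1 (mod 3), yet 1 ≡ 1 (mod 18), not 17.

Only the forward implication holds.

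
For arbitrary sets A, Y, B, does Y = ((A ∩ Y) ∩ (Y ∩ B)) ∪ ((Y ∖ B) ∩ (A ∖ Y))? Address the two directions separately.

(⊆) fails; (⊇) holds.

Forward inclusion. This inclusion fails. Take A = ∅, Y = {1}, B = ∅; then 1 ∈ Y but 1 ∉ ((A ∩ Y) ∩ (Y ∩ B)) ∪ ((Y ∖ B) ∩ (A ∖ Y)).

Reverse inclusion. Let x ∈ ((A ∩ Y) ∩ (Y ∩ B)) ∪ ((Y ∖ B) ∩ (A ∖ Y)). Then x ∈ A ∩ Y ∩ B, from which x ∈ Y.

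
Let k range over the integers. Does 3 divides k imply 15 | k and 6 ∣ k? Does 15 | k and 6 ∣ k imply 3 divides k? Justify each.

Not equivalent: only (⇐) holds.

(⇒) This fails: take k = 3. Certainly 3 ∣ 3, but 15 ∤ 3.

(⇐) Suppose 15 ∣ k and 6 ∣ k. Any common multiple of 15 and 6 is a multiple of their lcm; here lcm(15, 6) = 15·6/gcd(15, 6) = 90/3 = 30, so 30 ∣ k. Since 3 ∣ 30, it follows that 3 ∣ k.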